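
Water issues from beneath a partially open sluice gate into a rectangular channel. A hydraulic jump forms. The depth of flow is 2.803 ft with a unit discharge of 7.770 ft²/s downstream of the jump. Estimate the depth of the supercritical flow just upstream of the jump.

y₁ = 0.4156 ft

V₂ = q/y₂ = 7.770/2.803 = 2.772 ft/s; Fr₂ = V₂/√(g·y₂) = 0.2918.
The Bélanger relation is symmetric: y₁/y₂ = ½[√(1 + 8Fr₂²) − 1] = ½[√1.6811 − 1] = 0.1483.
y₁ = 0.1483 × 2.803 = 0.4156 ft.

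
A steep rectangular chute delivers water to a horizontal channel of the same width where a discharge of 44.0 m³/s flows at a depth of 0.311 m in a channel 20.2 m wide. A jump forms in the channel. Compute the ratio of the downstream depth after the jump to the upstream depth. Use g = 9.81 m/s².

q = Q/b = 44.0/20.2 = 2.18 m²/s; V₁ = q/y₁ = 7.00 m/s. Fr₁ = V₁/√(g·y₁) = 4.01.
By Bélanger, y₂/y₁ = ½[√(1 + 8Fr₁²) − 1] = ½[√129.6 − 1] = 5.19.

y₂/y₁ = 5.19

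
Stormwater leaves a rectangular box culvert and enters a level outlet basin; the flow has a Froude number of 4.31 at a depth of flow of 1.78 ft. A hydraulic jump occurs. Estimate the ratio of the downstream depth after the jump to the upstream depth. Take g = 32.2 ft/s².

Fr₁ = 4.31 (given).
Bélanger equation: y₂/y₁ = ½[√(1 + 8Fr₁²) − 1] = ½[√149.6 − 1] = 5.62.

y₂/y₁ = 5.62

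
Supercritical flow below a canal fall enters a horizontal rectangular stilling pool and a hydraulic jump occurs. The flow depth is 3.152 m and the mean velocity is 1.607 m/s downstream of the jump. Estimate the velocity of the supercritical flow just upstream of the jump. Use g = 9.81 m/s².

V₁ = 11.02 m/s

Fr₂ = V₂/√(g·y₂) = 1.607/√(9.81×3.152) = 0.2890.
The Bélanger relation is symmetric: y₁/y₂ = ½[√(1 + 8Fr₂²) − 1] = ½[√1.6681 − 1] = 0.1458.
y₁ = 0.1458 × 3.152 = 0.4595 m.
V₁ = q/y₁ = 5.065/0.4595 = 11.02 m/s.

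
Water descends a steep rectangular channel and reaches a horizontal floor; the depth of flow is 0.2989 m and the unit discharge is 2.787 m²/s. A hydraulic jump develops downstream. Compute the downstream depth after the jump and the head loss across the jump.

V₁ = q/y₁ = 2.787/0.2989 = 9.324 m/s. Fr₁ = V₁/√(g·y₁) = 9.324/√(9.81×0.2989) = 5.445.
Conjugate-depth relation: y₂/y₁ = ½[√(1 + 8Fr₁²) − 1] = ½[√238.20 − 1] = 7.217.
y₂ = 7.217 × 0.2989 = 2.157 m.
Head loss: ΔE = (y₂ − y₁)³/(4y₁y₂) = (2.157 − 0.2989)³/(4×0.2989×2.157) = 6.416/2.579 = 2.488 m.

y₂ = 2.157 m; ΔE = 2.488 m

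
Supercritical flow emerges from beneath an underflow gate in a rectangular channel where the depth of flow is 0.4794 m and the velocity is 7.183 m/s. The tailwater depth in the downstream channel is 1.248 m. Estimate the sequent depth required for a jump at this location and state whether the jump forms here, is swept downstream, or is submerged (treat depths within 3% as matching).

Fr₁ = V₁/√(g·y₁) = 7.183/√(9.81×0.4794) = 3.312.
From the momentum equation for a rectangular channel, y₂/y₁ = ½[√(1 + 8Fr₁²) − 1] = ½[√88.768 − 1] = 4.211.
y₂ = 4.211 × 0.4794 = 2.019 m.
Tailwater y_tw = 1.248 m: y_tw < y₂, so the jump is swept downstream.

y₂ = 2.019 m; the jump is swept downstream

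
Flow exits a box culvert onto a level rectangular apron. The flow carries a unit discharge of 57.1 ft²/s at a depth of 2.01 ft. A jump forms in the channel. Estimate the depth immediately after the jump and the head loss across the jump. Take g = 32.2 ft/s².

y₂ = 9.08 ft; ΔE = 4.84 ft

V₁ = q/y₁ = 57.1/2.01 = 28.4 ft/s. Fr₁ = V₁/√(g·y₁) = 28.4/√(32.2×2.01) = 3.53.
From the momentum equation for a rectangular channel, y₂/y₁ = ½[√(1 + 8Fr₁²) − 1] = ½[√100.8 − 1] = 4.52.
y₂ = 4.52 × 2.01 = 9.08 ft.
V₂ = q/y₂ = 57.1/9.08 = 6.29 ft/s. E₁ = y₁ + V₁²/2g = 14.5 ft; E₂ = y₂ + V₂²/2g = 9.70 ft. ΔE = E₁ − E₂ = 4.84 ft.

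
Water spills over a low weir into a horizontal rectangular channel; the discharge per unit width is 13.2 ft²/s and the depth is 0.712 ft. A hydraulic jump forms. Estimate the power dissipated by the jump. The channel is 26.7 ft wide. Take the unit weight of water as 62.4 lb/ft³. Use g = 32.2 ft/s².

P = 91.0 hp

V₁ = q/y₁ = 13.2/0.712 = 18.5 ft/s. Fr₁ = V₁/√(g·y₁) = 18.5/√(32.2×0.712) = 3.87.
From the momentum equation for a rectangular channel, y₂/y₁ = ½[√(1 + 8Fr₁²) − 1] = ½[√120.9 − 1] = 5.00.
y₂ = 5.00 × 0.712 = 3.56 ft.
Head loss: ΔE = (y₂ − y₁)³/(4y₁y₂) = (3.56 − 0.712)³/(4×0.712×3.56) = 23.1/10.1 = 2.28 ft.
Q = q·b = 13.2 × 26.7 = 352 cfs. P = γ·Q·ΔE/550 = 62.4 × 352 × 2.28 / 550 = 91.0 hp.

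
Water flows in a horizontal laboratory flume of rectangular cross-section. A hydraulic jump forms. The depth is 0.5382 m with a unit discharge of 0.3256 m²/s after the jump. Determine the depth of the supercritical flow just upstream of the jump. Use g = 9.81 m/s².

V₂ = q/y₂ = 0.3256/0.5382 = 0.6050 m/s; Fr₂ = V₂/√(g·y₂) = 0.2633.
From the momentum equation (using Fr₂), y₁/y₂ = ½[√(1 + 8Fr₂²) − 1] = ½[√1.5546 − 1] = 0.1234.
y₁ = 0.1234 × 0.5382 = 0.06642 m.

y₁ = 0.06642 m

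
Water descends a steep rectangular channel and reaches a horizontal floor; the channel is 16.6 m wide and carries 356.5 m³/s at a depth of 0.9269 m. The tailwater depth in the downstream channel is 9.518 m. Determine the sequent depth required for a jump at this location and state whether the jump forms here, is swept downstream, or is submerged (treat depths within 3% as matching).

q = Q/b = 356.5/16.6 = 21.48 m²/s; V₁ = q/y₁ = 23.17 m/s. Fr₁ = V₁/√(g·y₁) = 7.684.
Sequent-depth ratio: y₂/y₁ = ½[√(1 + 8Fr₁²) − 1] = ½[√473.31 − 1] = 10.38.
y₂ = 10.38 × 0.9269 = 9.619 m.
Tailwater y_tw = 9.518 m: y_tw ≈ y₂, so the jump forms here.

y₂ = 9.619 m; the jump forms here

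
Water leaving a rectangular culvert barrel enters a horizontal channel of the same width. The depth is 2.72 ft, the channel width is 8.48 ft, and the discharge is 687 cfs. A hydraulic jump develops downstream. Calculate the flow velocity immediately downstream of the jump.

V₂ = 7.39 ft/s

q = Q/b = 687/8.48 = 81.0 ft²/s; V₁ = q/y₁ = 29.8 ft/s. Fr₁ = V₁/√(g·y₁) = 3.18.
Bélanger equation: y₂/y₁ = ½[√(1 + 8Fr₁²) − 1] = ½[√82.03 − 1] = 4.03.
y₂ = 4.03 × 2.72 = 11.0 ft.
V₂ = q/y₂ = 81.0/11.0 = 7.39 ft/s.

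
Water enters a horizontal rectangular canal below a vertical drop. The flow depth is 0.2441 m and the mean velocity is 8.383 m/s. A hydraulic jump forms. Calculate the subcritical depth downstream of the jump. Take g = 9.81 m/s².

Fr₁ = V₁/√(g·y₁) = 8.383/√(9.81×0.2441) = 5.417.
From the momentum equation for a rectangular channel, y₂/y₁ = ½[√(1 + 8Fr₁²) − 1] = ½[√235.78 − 1] = 7.177.
y₂ = 7.177 × 0.2441 = 1.752 m.

y₂ = 1.752 m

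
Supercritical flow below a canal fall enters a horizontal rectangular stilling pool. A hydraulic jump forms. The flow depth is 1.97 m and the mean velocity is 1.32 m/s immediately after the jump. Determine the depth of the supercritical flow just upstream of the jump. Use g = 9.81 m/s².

y₁ = 0.307 m

Fr₂ = V₂/√(g·y₂) = 1.32/√(9.81×1.97) = 0.300.
From the momentum equation (using Fr₂), y₁/y₂ = ½[√(1 + 8Fr₂²) − 1] = ½[√1.721 − 1] = 0.156.
y₁ = 0.156 × 1.97 = 0.307 m.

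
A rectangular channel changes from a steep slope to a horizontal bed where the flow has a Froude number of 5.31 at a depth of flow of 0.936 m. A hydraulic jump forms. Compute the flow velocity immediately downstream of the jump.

V₂ = 2.29 m/s

Fr₁ = 5.31 (given).
From the momentum equation for a rectangular channel, y₂/y₁ = ½[√(1 + 8Fr₁²) − 1] = ½[√226.6 − 1] = 7.03.
y₂ = 7.03 × 0.936 = 6.58 m.
V₁ = Fr₁·√(g·y₁) = 5.31×√(9.81×0.936) = 16.1 m/s; q = V₁·y₁ = 15.1 m²/s.
V₂ = q/y₂ = 15.1/6.58 = 2.29 m/s.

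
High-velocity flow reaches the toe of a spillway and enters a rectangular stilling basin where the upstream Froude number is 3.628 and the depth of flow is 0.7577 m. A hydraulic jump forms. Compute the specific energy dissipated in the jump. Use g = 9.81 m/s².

Fr₁ = 3.628 (given).
From the momentum equation for a rectangular channel, y₂/y₁ = ½[√(1 + 8Fr₁²) − 1] = ½[√106.30 − 1] = 4.655.
y₂ = 4.655 × 0.7577 = 3.527 m.
V₁ = Fr₁·√(g·y₁) = 3.628×√(9.81×0.7577) = 9.891 m/s; q = V₁·y₁ = 7.495 m²/s. V₂ = q/y₂ = 7.495/3.527 = 2.125 m/s. E₁ = y₁ + V₁²/2g = 5.744 m; E₂ = y₂ + V₂²/2g = 3.757 m. ΔE = E₁ − E₂ = 1.987 m.

ΔE = 1.987 m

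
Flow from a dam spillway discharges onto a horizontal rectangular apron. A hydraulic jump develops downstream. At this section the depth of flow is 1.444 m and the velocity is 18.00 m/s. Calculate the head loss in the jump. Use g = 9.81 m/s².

ΔE = 8.468 m

Fr₁ = V₁/√(g·y₁) = 18.00/√(9.81×1.444) = 4.782.
From the momentum equation for a rectangular channel, y₂/y₁ = ½[√(1 + 8Fr₁²) − 1] = ½[√183.98 − 1] = 6.282.
y₂ = 6.282 × 1.444 = 9.071 m.
q = V₁·y₁ = 18.00 × 1.444 = 25.99 m²/s. V₂ = q/y₂ = 25.99/9.071 = 2.865 m/s. E₁ = y₁ + V₁²/2g = 17.96 m; E₂ = y₂ + V₂²/2g = 9.490 m. ΔE = E₁ − E₂ = 8.468 m.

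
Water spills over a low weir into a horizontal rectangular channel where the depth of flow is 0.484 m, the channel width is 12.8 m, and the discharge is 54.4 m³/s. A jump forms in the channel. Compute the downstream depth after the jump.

q = Q/b = 54.4/12.8 = 4.25 m²/s; V₁ = q/y₁ = 8.78 m/s. Fr₁ = V₁/√(g·y₁) = 4.03.
By Bélanger, y₂/y₁ = ½[√(1 + 8Fr₁²) − 1] = ½[√130.9 − 1] = 5.22.
y₂ = 5.22 × 0.484 = 2.53 m.

y₂ = 2.53 m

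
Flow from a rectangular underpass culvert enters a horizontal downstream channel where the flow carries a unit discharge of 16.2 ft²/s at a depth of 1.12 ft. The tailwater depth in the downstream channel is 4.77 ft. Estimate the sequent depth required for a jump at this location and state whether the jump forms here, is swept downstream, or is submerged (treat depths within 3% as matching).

y₂ = 3.30 ft; the jump is submerged

V₁ = q/y₁ = 16.2/1.12 = 14.5 ft/s. Fr₁ = V₁/√(g·y₁) = 14.5/√(32.2×1.12) = 2.41.
By Bélanger, y₂/y₁ = ½[√(1 + 8Fr₁²) − 1] = ½[√47.41 − 1] = 2.94.
y₂ = 2.94 × 1.12 = 3.30 ft.
Tailwater y_tw = 4.77 ft: y_tw > y₂, so the jump is submerged.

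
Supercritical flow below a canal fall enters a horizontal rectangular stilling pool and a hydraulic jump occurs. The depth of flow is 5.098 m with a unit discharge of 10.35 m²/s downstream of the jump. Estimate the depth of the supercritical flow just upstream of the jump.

y₁ = 0.7345 m

V₂ = q/y₂ = 10.35/5.098 = 2.030 m/s; Fr₂ = V₂/√(g·y₂) = 0.2871.
Since the conjugate-depth ratio holds either way, y₁/y₂ = ½[√(1 + 8Fr₂²) − 1] = ½[√1.6593 − 1] = 0.1441.
y₁ = 0.1441 × 5.098 = 0.7345 m.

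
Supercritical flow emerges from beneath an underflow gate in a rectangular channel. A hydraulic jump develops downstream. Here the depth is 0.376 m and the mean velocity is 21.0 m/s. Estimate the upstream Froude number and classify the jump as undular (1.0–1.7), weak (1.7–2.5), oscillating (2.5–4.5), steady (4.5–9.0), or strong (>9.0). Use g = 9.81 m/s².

Fr₁ = 10.9; strong jump

Fr₁ = V₁/√(g·y₁) = 21.0/√(9.81×0.376) = 10.9.
Fr₁ = 10.9 lies in the strong range.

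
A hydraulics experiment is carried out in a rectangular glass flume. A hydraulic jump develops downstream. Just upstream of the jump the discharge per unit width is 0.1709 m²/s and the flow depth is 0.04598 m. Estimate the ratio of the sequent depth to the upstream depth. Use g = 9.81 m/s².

V₁ = q/y₁ = 0.1709/0.04598 = 3.717 m/s. Fr₁ = V₁/√(g·y₁) = 3.717/√(9.81×0.04598) = 5.534.
From the momentum equation for a rectangular channel, y₂/y₁ = ½[√(1 + 8Fr₁²) − 1] = ½[√246.02 − 1] = 7.342.

y₂/y₁ = 7.342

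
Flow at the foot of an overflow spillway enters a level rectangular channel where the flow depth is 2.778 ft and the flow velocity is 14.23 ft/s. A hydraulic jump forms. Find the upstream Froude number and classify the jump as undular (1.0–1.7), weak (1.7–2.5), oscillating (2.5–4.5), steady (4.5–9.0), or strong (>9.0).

Fr₁ = V₁/√(g·y₁) = 14.23/√(32.2×2.778) = 1.505.
Fr₁ = 1.505 lies in the undular range.

Fr₁ = 1.505; undular jump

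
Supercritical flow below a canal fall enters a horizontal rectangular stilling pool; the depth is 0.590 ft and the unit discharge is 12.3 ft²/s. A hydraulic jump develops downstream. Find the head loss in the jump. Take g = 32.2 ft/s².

ΔE = 3.46 ft

V₁ = q/y₁ = 12.3/0.590 = 20.8 ft/s. Fr₁ = V₁/√(g·y₁) = 20.8/√(32.2×0.590) = 4.78.
Conjugate-depth relation: y₂/y₁ = ½[√(1 + 8Fr₁²) − 1] = ½[√184.0 − 1] = 6.28.
y₂ = 6.28 × 0.590 = 3.71 ft.
Head loss: ΔE = (y₂ − y₁)³/(4y₁y₂) = (3.71 − 0.590)³/(4×0.590×3.71) = 30.3/8.75 = 3.46 ft.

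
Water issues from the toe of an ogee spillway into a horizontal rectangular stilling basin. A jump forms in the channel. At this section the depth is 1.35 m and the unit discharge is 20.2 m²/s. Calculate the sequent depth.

y₂ = 7.20 m

V₁ = q/y₁ = 20.2/1.35 = 15.0 m/s. Fr₁ = V₁/√(g·y₁) = 15.0/√(9.81×1.35) = 4.11.
By Bélanger, y₂/y₁ = ½[√(1 + 8Fr₁²) − 1] = ½[√136.2 − 1] = 5.34.
y₂ = 5.34 × 1.35 = 7.20 m.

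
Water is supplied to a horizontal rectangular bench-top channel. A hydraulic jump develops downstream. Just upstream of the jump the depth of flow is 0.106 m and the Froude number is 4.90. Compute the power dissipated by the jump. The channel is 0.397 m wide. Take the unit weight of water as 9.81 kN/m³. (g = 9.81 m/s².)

P = 1.37 kW

Fr₁ = 4.90 (given).
By Bélanger, y₂/y₁ = ½[√(1 + 8Fr₁²) − 1] = ½[√193.1 − 1] = 6.45.
y₂ = 6.45 × 0.106 = 0.683 m.
V₁ = Fr₁·√(g·y₁) = 4.90×√(9.81×0.106) = 5.00 m/s; q = V₁·y₁ = 0.530 m²/s. V₂ = q/y₂ = 0.530/0.683 = 0.775 m/s. E₁ = y₁ + V₁²/2g = 1.38 m; E₂ = y₂ + V₂²/2g = 0.714 m. ΔE = E₁ − E₂ = 0.664 m.
Q = q·b = 0.530 × 0.397 = 0.210 m³/s. P = γ·Q·ΔE = 9.81 × 0.210 × 0.664 = 1.37 kW.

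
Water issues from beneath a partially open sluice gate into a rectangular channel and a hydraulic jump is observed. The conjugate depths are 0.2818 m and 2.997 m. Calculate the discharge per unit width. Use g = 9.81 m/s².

For a rectangular channel the momentum equation gives q² = ½·g·y₁·y₂·(y₁ + y₂) = ½×9.81×0.2818×2.997×3.279 = 13.58.
q = √13.58 = 3.685 m²/s.

q = 3.685 m²/s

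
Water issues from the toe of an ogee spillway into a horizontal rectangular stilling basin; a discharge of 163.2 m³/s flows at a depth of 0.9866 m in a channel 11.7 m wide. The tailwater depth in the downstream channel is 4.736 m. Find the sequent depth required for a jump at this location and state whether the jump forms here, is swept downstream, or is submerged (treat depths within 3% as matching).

y₂ = 5.867 m; the jump is swept downstream

q = Q/b = 163.2/11.7 = 13.95 m²/s; V₁ = q/y₁ = 14.14 m/s. Fr₁ = V₁/√(g·y₁) = 4.545.
By Bélanger, y₂/y₁ = ½[√(1 + 8Fr₁²) − 1] = ½[√166.22 − 1] = 5.946.
y₂ = 5.946 × 0.9866 = 5.867 m.
Tailwater y_tw = 4.736 m: y_tw < y₂, so the jump is swept downstream.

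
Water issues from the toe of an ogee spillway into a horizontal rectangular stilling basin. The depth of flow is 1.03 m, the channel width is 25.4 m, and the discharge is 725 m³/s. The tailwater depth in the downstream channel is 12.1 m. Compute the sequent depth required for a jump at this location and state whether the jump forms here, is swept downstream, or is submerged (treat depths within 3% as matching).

q = Q/b = 725/25.4 = 28.5 m²/s; V₁ = q/y₁ = 27.7 m/s. Fr₁ = V₁/√(g·y₁) = 8.72.
Conjugate-depth relation: y₂/y₁ = ½[√(1 + 8Fr₁²) − 1] = ½[√609.0 − 1] = 11.8.
y₂ = 11.8 × 1.03 = 12.2 m.
Tailwater y_tw = 12.1 m: y_tw ≈ y₂, so the jump forms here.

y₂ = 12.2 m; the jump forms here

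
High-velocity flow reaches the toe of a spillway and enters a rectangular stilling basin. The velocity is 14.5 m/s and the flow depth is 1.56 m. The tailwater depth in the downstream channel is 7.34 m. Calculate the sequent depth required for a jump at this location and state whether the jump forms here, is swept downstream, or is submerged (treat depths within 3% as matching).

y₂ = 7.43 m; the jump forms here

Fr₁ = V₁/√(g·y₁) = 14.5/√(9.81×1.56) = 3.71.
Conjugate-depth relation: y₂/y₁ = ½[√(1 + 8Fr₁²) − 1] = ½[√110.9 − 1] = 4.77.
y₂ = 4.77 × 1.56 = 7.43 m.
Tailwater y_tw = 7.34 m: y_tw ≈ y₂, so the jump forms here.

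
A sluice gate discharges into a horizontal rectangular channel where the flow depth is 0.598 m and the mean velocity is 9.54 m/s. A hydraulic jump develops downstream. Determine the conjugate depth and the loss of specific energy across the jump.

y₂ = 3.05 m; ΔE = 2.01 m

Fr₁ = V₁/√(g·y₁) = 9.54/√(9.81×0.598) = 3.94.
From the momentum equation for a rectangular channel, y₂/y₁ = ½[√(1 + 8Fr₁²) − 1] = ½[√125.1 − 1] = 5.09.
y₂ = 5.09 × 0.598 = 3.05 m.
q = V₁·y₁ = 9.54 × 0.598 = 5.70 m²/s. V₂ = q/y₂ = 5.70/3.05 = 1.87 m/s. E₁ = y₁ + V₁²/2g = 5.24 m; E₂ = y₂ + V₂²/2g = 3.22 m. ΔE = E₁ − E₂ = 2.01 m.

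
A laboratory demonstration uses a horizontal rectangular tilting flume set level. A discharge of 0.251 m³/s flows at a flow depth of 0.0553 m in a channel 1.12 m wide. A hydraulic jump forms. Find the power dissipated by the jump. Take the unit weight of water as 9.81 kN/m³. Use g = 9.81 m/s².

P = 1.16 kW

q = Q/b = 0.251/1.12 = 0.224 m²/s; V₁ = q/y₁ = 4.05 m/s. Fr₁ = V₁/√(g·y₁) = 5.50.
From the momentum equation for a rectangular channel, y₂/y₁ = ½[√(1 + 8Fr₁²) − 1] = ½[√243.2 − 1] = 7.30.
y₂ = 7.30 × 0.0553 = 0.404 m.
V₂ = q/y₂ = 0.224/0.404 = 0.555 m/s. E₁ = y₁ + V₁²/2g = 0.892 m; E₂ = y₂ + V₂²/2g = 0.419 m. ΔE = E₁ − E₂ = 0.473 m.
P = γ·Q·ΔE = 9.81 × 0.251 × 0.473 = 1.16 kW.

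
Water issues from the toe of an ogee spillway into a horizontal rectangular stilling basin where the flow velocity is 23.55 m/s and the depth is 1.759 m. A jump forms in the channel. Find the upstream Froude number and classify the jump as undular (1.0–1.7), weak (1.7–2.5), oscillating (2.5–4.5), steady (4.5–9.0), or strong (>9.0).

Fr₁ = 5.669; steady jump

Fr₁ = V₁/√(g·y₁) = 23.55/√(9.81×1.759) = 5.669.
Fr₁ = 5.669 lies in the steady range.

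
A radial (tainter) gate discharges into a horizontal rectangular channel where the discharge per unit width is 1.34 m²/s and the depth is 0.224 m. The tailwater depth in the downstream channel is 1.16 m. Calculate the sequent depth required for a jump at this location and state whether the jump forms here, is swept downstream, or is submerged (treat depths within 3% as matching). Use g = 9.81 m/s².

y₂ = 1.17 m; the jump forms here

V₁ = q/y₁ = 1.34/0.224 = 5.98 m/s. Fr₁ = V₁/√(g·y₁) = 5.98/√(9.81×0.224) = 4.04.
From the momentum equation for a rectangular channel, y₂/y₁ = ½[√(1 + 8Fr₁²) − 1] = ½[√131.3 − 1] = 5.23.
y₂ = 5.23 × 0.224 = 1.17 m.
Tailwater y_tw = 1.16 m: y_tw ≈ y₂, so the jump forms here.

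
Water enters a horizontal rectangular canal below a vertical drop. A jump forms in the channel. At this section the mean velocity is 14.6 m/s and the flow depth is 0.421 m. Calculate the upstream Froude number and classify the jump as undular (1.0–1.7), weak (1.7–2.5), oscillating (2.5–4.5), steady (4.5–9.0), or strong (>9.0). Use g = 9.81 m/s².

Fr₁ = 7.18; steady jump

Fr₁ = V₁/√(g·y₁) = 14.6/√(9.81×0.421) = 7.18.
Fr₁ = 7.18 lies in the steady range.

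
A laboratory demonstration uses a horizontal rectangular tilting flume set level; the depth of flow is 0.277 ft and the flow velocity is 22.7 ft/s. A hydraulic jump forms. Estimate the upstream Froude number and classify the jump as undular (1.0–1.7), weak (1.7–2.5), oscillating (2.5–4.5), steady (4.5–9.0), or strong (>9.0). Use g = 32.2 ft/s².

Fr₁ = V₁/√(g·y₁) = 22.7/√(32.2×0.277) = 7.60.
Fr₁ = 7.60 lies in the steady range.

Fr₁ = 7.60; steady jump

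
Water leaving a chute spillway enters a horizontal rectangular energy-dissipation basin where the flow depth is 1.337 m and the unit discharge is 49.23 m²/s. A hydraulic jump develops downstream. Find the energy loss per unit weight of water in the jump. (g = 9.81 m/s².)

ΔE = 51.51 m

V₁ = q/y₁ = 49.23/1.337 = 36.82 m/s. Fr₁ = V₁/√(g·y₁) = 36.82/√(9.81×1.337) = 10.17.
By Bélanger, y₂/y₁ = ½[√(1 + 8Fr₁²) − 1] = ½[√827.96 − 1] = 13.89.
y₂ = 13.89 × 1.337 = 18.57 m.
Head loss: ΔE = (y₂ − y₁)³/(4y₁y₂) = (18.57 − 1.337)³/(4×1.337×18.57) = 5115/99.30 = 51.51 m.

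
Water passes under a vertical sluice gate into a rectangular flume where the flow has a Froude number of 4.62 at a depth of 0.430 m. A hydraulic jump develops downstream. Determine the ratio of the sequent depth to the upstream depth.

y₂/y₁ = 6.05

Fr₁ = 4.62 (given).
By Bélanger, y₂/y₁ = ½[√(1 + 8Fr₁²) − 1] = ½[√171.8 − 1] = 6.05.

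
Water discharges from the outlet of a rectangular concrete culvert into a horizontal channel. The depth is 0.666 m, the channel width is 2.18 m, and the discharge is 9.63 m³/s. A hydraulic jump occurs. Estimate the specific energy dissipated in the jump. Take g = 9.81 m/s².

ΔE = 0.556 m

q = Q/b = 9.63/2.18 = 4.42 m²/s; V₁ = q/y₁ = 6.63 m/s. Fr₁ = V₁/√(g·y₁) = 2.59.
From the momentum equation for a rectangular channel, y₂/y₁ = ½[√(1 + 8Fr₁²) − 1] = ½[√54.87 − 1] = 3.20.
y₂ = 3.20 × 0.666 = 2.13 m.
V₂ = q/y₂ = 4.42/2.13 = 2.07 m/s. E₁ = y₁ + V₁²/2g = 2.91 m; E₂ = y₂ + V₂²/2g = 2.35 m. ΔE = E₁ − E₂ = 0.556 m.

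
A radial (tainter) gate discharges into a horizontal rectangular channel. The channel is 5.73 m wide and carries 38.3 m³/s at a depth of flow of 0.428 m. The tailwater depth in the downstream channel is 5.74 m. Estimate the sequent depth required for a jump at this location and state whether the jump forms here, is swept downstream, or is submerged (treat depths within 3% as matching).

y₂ = 4.40 m; the jump is submerged

q = Q/b = 38.3/5.73 = 6.68 m²/s; V₁ = q/y₁ = 15.6 m/s. Fr₁ = V₁/√(g·y₁) = 7.62.
Bélanger equation: y₂/y₁ = ½[√(1 + 8Fr₁²) − 1] = ½[√465.7 − 1] = 10.3.
y₂ = 10.3 × 0.428 = 4.40 m.
Tailwater y_tw = 5.74 m: y_tw > y₂, so the jump is submerged.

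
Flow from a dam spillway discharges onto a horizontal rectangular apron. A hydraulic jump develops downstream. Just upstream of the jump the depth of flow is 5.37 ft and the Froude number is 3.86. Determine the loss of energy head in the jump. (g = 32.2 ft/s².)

Fr₁ = 3.86 (given).
From the momentum equation for a rectangular channel, y₂/y₁ = ½[√(1 + 8Fr₁²) − 1] = ½[√120.2 − 1] = 4.98.
y₂ = 4.98 × 5.37 = 26.8 ft.
V₁ = Fr₁·√(g·y₁) = 3.86×√(32.2×5.37) = 50.8 ft/s; q = V₁·y₁ = 273 ft²/s. V₂ = q/y₂ = 273/26.8 = 10.2 ft/s. E₁ = y₁ + V₁²/2g = 45.4 ft; E₂ = y₂ + V₂²/2g = 28.4 ft. ΔE = E₁ − E₂ = 17.0 ft.

ΔE = 17.0 ft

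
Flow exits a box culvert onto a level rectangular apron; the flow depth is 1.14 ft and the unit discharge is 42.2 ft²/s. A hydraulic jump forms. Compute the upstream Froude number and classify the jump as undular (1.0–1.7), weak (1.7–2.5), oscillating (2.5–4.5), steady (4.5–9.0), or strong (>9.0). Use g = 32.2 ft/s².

Fr₁ = 6.11; steady jump

V₁ = q/y₁ = 42.2/1.14 = 37.0 ft/s. Fr₁ = V₁/√(g·y₁) = 37.0/√(32.2×1.14) = 6.11.
Fr₁ = 6.11 lies in the steady range.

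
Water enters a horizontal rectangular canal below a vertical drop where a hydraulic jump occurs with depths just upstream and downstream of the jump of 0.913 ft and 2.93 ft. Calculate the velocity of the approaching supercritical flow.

For a rectangular channel the momentum equation gives q² = ½·g·y₁·y₂·(y₁ + y₂) = ½×32.2×0.913×2.93×3.84 = 166.
q = √166 = 12.9 ft²/s.
V₁ = q/y₁ = 12.9/0.913 = 14.1 ft/s.

V₁ = 14.1 ft/s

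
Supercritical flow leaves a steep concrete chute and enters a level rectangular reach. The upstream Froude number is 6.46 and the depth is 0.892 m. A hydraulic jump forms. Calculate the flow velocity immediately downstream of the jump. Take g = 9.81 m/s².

V₂ = 2.21 m/s

Fr₁ = 6.46 (given).
From the momentum equation for a rectangular channel, y₂/y₁ = ½[√(1 + 8Fr₁²) − 1] = ½[√334.9 − 1] = 8.65.
y₂ = 8.65 × 0.892 = 7.72 m.
V₁ = Fr₁·√(g·y₁) = 6.46×√(9.81×0.892) = 19.1 m/s; q = V₁·y₁ = 17.0 m²/s.
V₂ = q/y₂ = 17.0/7.72 = 2.21 m/s.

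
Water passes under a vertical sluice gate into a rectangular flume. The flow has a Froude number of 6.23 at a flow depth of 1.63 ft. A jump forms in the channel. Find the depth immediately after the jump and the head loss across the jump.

Fr₁ = 6.23 (given).
Conjugate-depth relation: y₂/y₁ = ½[√(1 + 8Fr₁²) − 1] = ½[√311.5 − 1] = 8.32.
y₂ = 8.32 × 1.63 = 13.6 ft.
V₁ = Fr₁·√(g·y₁) = 6.23×√(32.2×1.63) = 45.1 ft/s; q = V₁·y₁ = 73.6 ft²/s. V₂ = q/y₂ = 73.6/13.6 = 5.42 ft/s. E₁ = y₁ + V₁²/2g = 33.3 ft; E₂ = y₂ + V₂²/2g = 14.0 ft. ΔE = E₁ − E₂ = 19.2 ft.

y₂ = 13.6 ft; ΔE = 19.2 ft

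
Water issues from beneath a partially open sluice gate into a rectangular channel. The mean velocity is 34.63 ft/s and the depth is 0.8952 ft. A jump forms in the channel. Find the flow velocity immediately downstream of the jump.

Fr₁ = V₁/√(g·y₁) = 34.63/√(32.2×0.8952) = 6.450.
Bélanger equation: y₂/y₁ = ½[√(1 + 8Fr₁²) − 1] = ½[√333.83 − 1] = 8.635.
y₂ = 8.635 × 0.8952 = 7.730 ft.
q = V₁·y₁ = 34.63 × 0.8952 = 31.00 ft²/s.
V₂ = q/y₂ = 31.00/7.730 = 4.010 ft/s.

V₂ = 4.010 ft/s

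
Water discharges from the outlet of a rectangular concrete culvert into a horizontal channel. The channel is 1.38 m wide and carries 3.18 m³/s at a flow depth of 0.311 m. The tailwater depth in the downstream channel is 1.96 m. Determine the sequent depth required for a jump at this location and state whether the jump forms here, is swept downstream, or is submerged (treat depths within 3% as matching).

q = Q/b = 3.18/1.38 = 2.30 m²/s; V₁ = q/y₁ = 7.41 m/s. Fr₁ = V₁/√(g·y₁) = 4.24.
Conjugate-depth relation: y₂/y₁ = ½[√(1 + 8Fr₁²) − 1] = ½[√145.0 − 1] = 5.52.
y₂ = 5.52 × 0.311 = 1.72 m.
Tailwater y_tw = 1.96 m: y_tw > y₂, so the jump is submerged.

y₂ = 1.72 m; the jump is submerged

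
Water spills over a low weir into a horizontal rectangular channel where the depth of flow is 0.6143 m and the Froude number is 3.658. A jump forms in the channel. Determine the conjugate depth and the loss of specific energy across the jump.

Fr₁ = 3.658 (given).
From the momentum equation for a rectangular channel, y₂/y₁ = ½[√(1 + 8Fr₁²) − 1] = ½[√108.05 − 1] = 4.697.
y₂ = 4.697 × 0.6143 = 2.886 m.
V₁ = Fr₁·√(g·y₁) = 3.658×√(9.81×0.6143) = 8.980 m/s; q = V₁·y₁ = 5.516 m²/s. V₂ = q/y₂ = 5.516/2.886 = 1.912 m/s. E₁ = y₁ + V₁²/2g = 4.724 m; E₂ = y₂ + V₂²/2g = 3.072 m. ΔE = E₁ − E₂ = 1.652 m.

y₂ = 2.886 m; ΔE = 1.652 m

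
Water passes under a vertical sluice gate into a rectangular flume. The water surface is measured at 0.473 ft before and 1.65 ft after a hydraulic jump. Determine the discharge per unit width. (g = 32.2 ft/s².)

q = 5.16 ft²/s

For a rectangular channel the momentum equation gives q² = ½·g·y₁·y₂·(y₁ + y₂) = ½×32.2×0.473×1.65×2.12 = 26.7.
q = √26.7 = 5.16 ft²/s.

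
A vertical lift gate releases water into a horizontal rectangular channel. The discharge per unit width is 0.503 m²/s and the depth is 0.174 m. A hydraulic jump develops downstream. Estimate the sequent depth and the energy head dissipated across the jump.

y₂ = 0.464 m; ΔE = 0.0758 m

V₁ = q/y₁ = 0.503/0.174 = 2.89 m/s. Fr₁ = V₁/√(g·y₁) = 2.89/√(9.81×0.174) = 2.21.
Conjugate-depth relation: y₂/y₁ = ½[√(1 + 8Fr₁²) − 1] = ½[√40.17 − 1] = 2.67.
y₂ = 2.67 × 0.174 = 0.464 m.
Head loss: ΔE = (y₂ − y₁)³/(4y₁y₂) = (0.464 − 0.174)³/(4×0.174×0.464) = 0.0245/0.323 = 0.0758 m.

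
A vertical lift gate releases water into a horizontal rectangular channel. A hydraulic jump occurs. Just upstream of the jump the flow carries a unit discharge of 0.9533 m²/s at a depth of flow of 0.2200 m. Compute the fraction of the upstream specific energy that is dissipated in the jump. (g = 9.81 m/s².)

V₁ = q/y₁ = 0.9533/0.2200 = 4.333 m/s. Fr₁ = V₁/√(g·y₁) = 4.333/√(9.81×0.2200) = 2.950.
By Bélanger, y₂/y₁ = ½[√(1 + 8Fr₁²) − 1] = ½[√70.600 − 1] = 3.701.
y₂ = 3.701 × 0.2200 = 0.8143 m.
E₁ = y₁ + V₁²/2g = 1.177 m. ΔE = (y₂ − y₁)³/(4y₁y₂) = 0.2929 m. ΔE/E₁ = 0.2929/1.177 = 0.249.

ΔE/E₁ = 0.249 (24.9%)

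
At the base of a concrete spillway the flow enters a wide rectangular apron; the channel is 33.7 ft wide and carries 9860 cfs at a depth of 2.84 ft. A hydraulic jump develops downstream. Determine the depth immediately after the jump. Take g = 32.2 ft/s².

y₂ = 41.9 ft

q = Q/b = 9860/33.7 = 293 ft²/s; V₁ = q/y₁ = 103 ft/s. Fr₁ = V₁/√(g·y₁) = 10.8.
By Bélanger, y₂/y₁ = ½[√(1 + 8Fr₁²) − 1] = ½[√929.5 − 1] = 14.7.
y₂ = 14.7 × 2.84 = 41.9 ft.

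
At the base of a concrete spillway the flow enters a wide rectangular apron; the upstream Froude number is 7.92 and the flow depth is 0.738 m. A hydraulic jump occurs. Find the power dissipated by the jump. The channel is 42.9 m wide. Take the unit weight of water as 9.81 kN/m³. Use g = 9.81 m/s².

Fr₁ = 7.92 (given).
Conjugate-depth relation: y₂/y₁ = ½[√(1 + 8Fr₁²) − 1] = ½[√502.8 − 1] = 10.7.
y₂ = 10.7 × 0.738 = 7.91 m.
V₁ = Fr₁·√(g·y₁) = 7.92×√(9.81×0.738) = 21.3 m/s; q = V₁·y₁ = 15.7 m²/s. V₂ = q/y₂ = 15.7/7.91 = 1.99 m/s. E₁ = y₁ + V₁²/2g = 23.9 m; E₂ = y₂ + V₂²/2g = 8.11 m. ΔE = E₁ − E₂ = 15.8 m.
Q = q·b = 15.7 × 42.9 = 675 m³/s. P = γ·Q·ΔE = 9.81 × 675 × 15.8 = 104423 kW.

P = 104423 kW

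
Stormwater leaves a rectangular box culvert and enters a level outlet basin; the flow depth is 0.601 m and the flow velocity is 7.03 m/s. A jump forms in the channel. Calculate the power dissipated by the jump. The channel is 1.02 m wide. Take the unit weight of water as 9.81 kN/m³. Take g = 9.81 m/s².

Fr₁ = V₁/√(g·y₁) = 7.03/√(9.81×0.601) = 2.90.
Sequent-depth ratio: y₂/y₁ = ½[√(1 + 8Fr₁²) − 1] = ½[√68.06 − 1] = 3.62.
y₂ = 3.62 × 0.601 = 2.18 m.
Head loss: ΔE = (y₂ − y₁)³/(4y₁y₂) = (2.18 − 0.601)³/(4×0.601×2.18) = 3.93/5.24 = 0.750 m.
q = V₁·y₁ = 7.03 × 0.601 = 4.23 m²/s. Q = q·b = 4.23 × 1.02 = 4.31 m³/s. P = γ·Q·ΔE = 9.81 × 4.31 × 0.750 = 31.7 kW.

P = 31.7 kW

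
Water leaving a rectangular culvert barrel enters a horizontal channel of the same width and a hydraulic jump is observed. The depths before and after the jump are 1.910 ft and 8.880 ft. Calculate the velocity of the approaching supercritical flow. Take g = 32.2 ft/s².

V₁ = 28.42 ft/s

For a rectangular channel the momentum equation gives q² = ½·g·y₁·y₂·(y₁ + y₂) = ½×32.2×1.910×8.880×10.79 = 2946.
q = √2946 = 54.28 ft²/s.
V₁ = q/y₁ = 54.28/1.910 = 28.42 ft/s.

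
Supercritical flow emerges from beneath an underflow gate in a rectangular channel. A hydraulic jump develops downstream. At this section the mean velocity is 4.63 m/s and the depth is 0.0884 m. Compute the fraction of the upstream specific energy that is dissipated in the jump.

ΔE/E₁ = 0.488 (48.8%)

Fr₁ = V₁/√(g·y₁) = 4.63/√(9.81×0.0884) = 4.97.
Sequent-depth ratio: y₂/y₁ = ½[√(1 + 8Fr₁²) − 1] = ½[√198.8 − 1] = 6.55.
y₂ = 6.55 × 0.0884 = 0.579 m.
E₁ = y₁ + V₁²/2g = 1.18 m. ΔE = (y₂ − y₁)³/(4y₁y₂) = 0.577 m. ΔE/E₁ = 0.577/1.18 = 0.488.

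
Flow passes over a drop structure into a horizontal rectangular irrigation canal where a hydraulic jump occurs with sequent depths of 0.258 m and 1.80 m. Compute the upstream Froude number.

Fr₁ = 5.28

For a rectangular channel the momentum equation gives q² = ½·g·y₁·y₂·(y₁ + y₂) = ½×9.81×0.258×1.80×2.06 = 4.69.
q = √4.69 = 2.17 m²/s.
V₁ = q/y₁ = 8.39 m/s; Fr₁ = V₁/√(g·y₁) = 5.28.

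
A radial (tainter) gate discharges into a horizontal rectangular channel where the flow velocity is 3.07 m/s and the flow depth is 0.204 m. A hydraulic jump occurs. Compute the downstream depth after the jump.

Fr₁ = V₁/√(g·y₁) = 3.07/√(9.81×0.204) = 2.17.
Conjugate-depth relation: y₂/y₁ = ½[√(1 + 8Fr₁²) − 1] = ½[√38.68 − 1] = 2.61.
y₂ = 2.61 × 0.204 = 0.532 m.

y₂ = 0.532 m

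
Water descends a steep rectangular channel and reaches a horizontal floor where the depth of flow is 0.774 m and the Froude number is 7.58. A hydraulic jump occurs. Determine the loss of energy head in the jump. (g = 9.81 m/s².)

Fr₁ = 7.58 (given).
Conjugate-depth relation: y₂/y₁ = ½[√(1 + 8Fr₁²) − 1] = ½[√460.7 − 1] = 10.2.
y₂ = 10.2 × 0.774 = 7.92 m.
V₁ = Fr₁·√(g·y₁) = 7.58×√(9.81×0.774) = 20.9 m/s; q = V₁·y₁ = 16.2 m²/s. V₂ = q/y₂ = 16.2/7.92 = 2.04 m/s. E₁ = y₁ + V₁²/2g = 23.0 m; E₂ = y₂ + V₂²/2g = 8.13 m. ΔE = E₁ − E₂ = 14.9 m.

ΔE = 14.9 m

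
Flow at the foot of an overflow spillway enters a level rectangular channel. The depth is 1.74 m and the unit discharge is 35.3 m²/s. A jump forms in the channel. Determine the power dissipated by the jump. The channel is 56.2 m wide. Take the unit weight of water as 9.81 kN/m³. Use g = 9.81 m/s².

V₁ = q/y₁ = 35.3/1.74 = 20.3 m/s. Fr₁ = V₁/√(g·y₁) = 20.3/√(9.81×1.74) = 4.91.
By Bélanger, y₂/y₁ = ½[√(1 + 8Fr₁²) − 1] = ½[√193.9 − 1] = 6.46.
y₂ = 6.46 × 1.74 = 11.2 m.
Head loss: ΔE = (y₂ − y₁)³/(4y₁y₂) = (11.2 − 1.74)³/(4×1.74×11.2) = 859/78.3 = 11.0 m.
Q = q·b = 35.3 × 56.2 = 1984 m³/s. P = γ·Q·ΔE = 9.81 × 1984 × 11.0 = 213507 kW.

P = 213507 kW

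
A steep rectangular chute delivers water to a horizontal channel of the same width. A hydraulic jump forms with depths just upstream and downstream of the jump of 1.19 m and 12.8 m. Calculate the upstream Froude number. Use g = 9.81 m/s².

For a rectangular channel the momentum equation gives q² = ½·g·y₁·y₂·(y₁ + y₂) = ½×9.81×1.19×12.8×14.0 = 1045.
q = √1045 = 32.3 m²/s.
V₁ = q/y₁ = 27.2 m/s; Fr₁ = V₁/√(g·y₁) = 7.95.

Fr₁ = 7.95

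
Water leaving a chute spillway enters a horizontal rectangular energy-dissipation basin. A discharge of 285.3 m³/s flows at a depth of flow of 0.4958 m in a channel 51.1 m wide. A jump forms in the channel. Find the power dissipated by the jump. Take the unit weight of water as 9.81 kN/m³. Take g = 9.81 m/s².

q = Q/b = 285.3/51.1 = 5.583 m²/s; V₁ = q/y₁ = 11.26 m/s. Fr₁ = V₁/√(g·y₁) = 5.106.
Sequent-depth ratio: y₂/y₁ = ½[√(1 + 8Fr₁²) − 1] = ½[√209.58 − 1] = 6.738.
y₂ = 6.738 × 0.4958 = 3.341 m.
V₂ = q/y₂ = 5.583/3.341 = 1.671 m/s. E₁ = y₁ + V₁²/2g = 6.959 m; E₂ = y₂ + V₂²/2g = 3.483 m. ΔE = E₁ − E₂ = 3.476 m.
P = γ·Q·ΔE = 9.81 × 285.3 × 3.476 = 9728 kW.

P = 9728 kW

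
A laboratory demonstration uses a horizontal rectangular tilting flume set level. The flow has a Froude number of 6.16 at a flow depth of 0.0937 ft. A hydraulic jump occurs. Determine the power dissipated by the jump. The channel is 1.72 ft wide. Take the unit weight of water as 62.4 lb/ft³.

P = 0.210 hp

Fr₁ = 6.16 (given).
By Bélanger, y₂/y₁ = ½[√(1 + 8Fr₁²) − 1] = ½[√304.6 − 1] = 8.23.
y₂ = 8.23 × 0.0937 = 0.771 ft.
Head loss: ΔE = (y₂ − y₁)³/(4y₁y₂) = (0.771 − 0.0937)³/(4×0.0937×0.771) = 0.310/0.289 = 1.07 ft.
V₁ = Fr₁·√(g·y₁) = 6.16×√(32.2×0.0937) = 10.7 ft/s; q = V₁·y₁ = 1.00 ft²/s. Q = q·b = 1.00 × 1.72 = 1.72 cfs. P = γ·Q·ΔE/550 = 62.4 × 1.72 × 1.07 / 550 = 0.210 hp.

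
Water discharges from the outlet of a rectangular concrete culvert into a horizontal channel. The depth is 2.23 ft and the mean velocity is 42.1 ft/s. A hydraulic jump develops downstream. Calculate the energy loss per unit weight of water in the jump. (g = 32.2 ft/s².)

ΔE = 14.5 ft

Fr₁ = V₁/√(g·y₁) = 42.1/√(32.2×2.23) = 4.97.
By Bélanger, y₂/y₁ = ½[√(1 + 8Fr₁²) − 1] = ½[√198.5 − 1] = 6.54.
y₂ = 6.54 × 2.23 = 14.6 ft.
Head loss: ΔE = (y₂ − y₁)³/(4y₁y₂) = (14.6 − 2.23)³/(4×2.23×14.6) = 1890/130 = 14.5 ft.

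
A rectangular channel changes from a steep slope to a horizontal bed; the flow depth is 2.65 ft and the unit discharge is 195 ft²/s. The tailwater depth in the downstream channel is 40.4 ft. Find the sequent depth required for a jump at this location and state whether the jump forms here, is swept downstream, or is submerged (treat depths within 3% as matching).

y₂ = 28.6 ft; the jump is submerged

V₁ = q/y₁ = 195/2.65 = 73.6 ft/s. Fr₁ = V₁/√(g·y₁) = 73.6/√(32.2×2.65) = 7.97.
By Bélanger, y₂/y₁ = ½[√(1 + 8Fr₁²) − 1] = ½[√508.7 − 1] = 10.8.
y₂ = 10.8 × 2.65 = 28.6 ft.
Tailwater y_tw = 40.4 ft: y_tw > y₂, so the jump is submerged.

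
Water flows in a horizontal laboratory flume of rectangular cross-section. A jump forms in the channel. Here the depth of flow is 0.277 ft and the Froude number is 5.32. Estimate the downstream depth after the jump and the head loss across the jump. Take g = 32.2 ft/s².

y₂ = 1.95 ft; ΔE = 2.17 ft

Fr₁ = 5.32 (given).
Bélanger equation: y₂/y₁ = ½[√(1 + 8Fr₁²) − 1] = ½[√227.4 − 1] = 7.04.
y₂ = 7.04 × 0.277 = 1.95 ft.
Head loss: ΔE = (y₂ − y₁)³/(4y₁y₂) = (1.95 − 0.277)³/(4×0.277×1.95) = 4.68/2.16 = 2.17 ft.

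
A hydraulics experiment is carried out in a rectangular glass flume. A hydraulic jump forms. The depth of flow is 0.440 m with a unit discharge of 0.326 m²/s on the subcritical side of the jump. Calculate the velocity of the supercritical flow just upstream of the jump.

V₂ = q/y₂ = 0.326/0.440 = 0.741 m/s; Fr₂ = V₂/√(g·y₂) = 0.357.
From the momentum equation (using Fr₂), y₁/y₂ = ½[√(1 + 8Fr₂²) − 1] = ½[√2.017 − 1] = 0.210.
y₁ = 0.210 × 0.440 = 0.0925 m.
V₁ = q/y₁ = 0.326/0.0925 = 3.53 m/s.

V₁ = 3.53 m/s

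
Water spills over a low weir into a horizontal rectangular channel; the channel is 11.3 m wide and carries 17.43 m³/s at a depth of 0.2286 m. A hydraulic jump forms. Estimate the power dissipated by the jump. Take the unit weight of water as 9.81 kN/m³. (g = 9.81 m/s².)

q = Q/b = 17.43/11.3 = 1.542 m²/s; V₁ = q/y₁ = 6.747 m/s. Fr₁ = V₁/√(g·y₁) = 4.506.
Bélanger equation: y₂/y₁ = ½[√(1 + 8Fr₁²) − 1] = ½[√163.42 − 1] = 5.892.
y₂ = 5.892 × 0.2286 = 1.347 m.
V₂ = q/y₂ = 1.542/1.347 = 1.145 m/s. E₁ = y₁ + V₁²/2g = 2.549 m; E₂ = y₂ + V₂²/2g = 1.414 m. ΔE = E₁ − E₂ = 1.135 m.
P = γ·Q·ΔE = 9.81 × 17.43 × 1.135 = 194.1 kW.

P = 194.1 kW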